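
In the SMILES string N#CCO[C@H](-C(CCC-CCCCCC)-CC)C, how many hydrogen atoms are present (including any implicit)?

31

Hydrogens are implicit in SMILES; fill each atom to its normal valence:
  10 × C: 2 H each → 20
  3 × C: 3 H each → 9
  2 × C: 1 H each → 2
  1 × C: no H
  1 × N: no H
  1 × O: no H
  Total hydrogens = 31.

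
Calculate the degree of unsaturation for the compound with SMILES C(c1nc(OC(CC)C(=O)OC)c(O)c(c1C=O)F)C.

Molecular formula from the SMILES: C13H16FNO5.
DoU = (2C + 2 + N − H − X)/2 = (2·13 + 2 + 1 − 16 − 1)/2 = 12/2 = 6.
(Structurally: 1 ring(s) + 5 π bond(s) = 6.)

6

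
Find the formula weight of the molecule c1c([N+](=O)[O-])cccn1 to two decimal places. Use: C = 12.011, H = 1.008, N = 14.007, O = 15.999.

Molecular formula: C5H4N2O2.
M = 5×12.011 + 4×1.008 + 2×14.007 + 2×15.999 = 124.10 g/mol.

124.10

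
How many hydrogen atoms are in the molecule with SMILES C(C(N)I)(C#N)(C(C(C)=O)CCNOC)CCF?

Hydrogens are implicit in SMILES; fill each atom to its normal valence:
  4 × C: 2 H each → 8
  3 × C: no H
  2 × C: 3 H each → 6
  2 × C: 1 H each → 2
  2 × O: no H
  1 × F: no H
  1 × I: no H
  1 × N: 2 H
  1 × N: 1 H
  1 × N: no H
  Total hydrogens = 19.

19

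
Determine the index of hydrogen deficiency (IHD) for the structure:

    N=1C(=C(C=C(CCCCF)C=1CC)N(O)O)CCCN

4

Molecular formula from the SMILES: C14H24FN3O2.
DoU = (2C + 2 + N − H − X)/2 = (2·14 + 2 + 3 − 24 − 1)/2 = 8/2 = 4.
(Structurally: 1 ring(s) + 3 π bond(s) = 4.)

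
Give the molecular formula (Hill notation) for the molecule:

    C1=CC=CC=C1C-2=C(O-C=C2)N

Heavy atoms from the SMILES: 10 C, 1 N, 1 O.
Implicit hydrogens by atom environment:
  7 × C (aromatic): 1 H each → 7
  3 × C (aromatic): no H
  1 × N: 2 H
  1 × O (aromatic): no H
  Total hydrogens = 9.
Molecular formula: C10H9NO

C10H9NO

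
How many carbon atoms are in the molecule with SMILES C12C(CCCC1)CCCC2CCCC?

The symbol for carbon appears 14 times in the SMILES.

14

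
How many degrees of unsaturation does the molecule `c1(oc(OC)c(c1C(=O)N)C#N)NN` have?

Molecular formula from the SMILES: C7H8N4O3.
DoU = (2C + 2 + N − H − X)/2 = (2·7 + 2 + 4 − 8 − 0)/2 = 12/2 = 6.
(Structurally: 1 ring(s) + 5 π bond(s) = 6.)

6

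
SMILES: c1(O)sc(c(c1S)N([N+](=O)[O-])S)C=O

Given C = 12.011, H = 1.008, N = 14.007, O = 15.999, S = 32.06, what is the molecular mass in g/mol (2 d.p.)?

252.28

Molecular formula: C5H4N2O4S3.
M = 5×12.011 + 4×1.008 + 2×14.007 + 4×15.999 + 3×32.06 = 252.28 g/mol.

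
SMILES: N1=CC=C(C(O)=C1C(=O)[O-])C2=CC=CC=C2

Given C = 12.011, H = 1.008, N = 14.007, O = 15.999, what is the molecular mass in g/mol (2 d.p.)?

214.20

Molecular formula: C12H8NO3-.
M = 12×12.011 + 8×1.008 + 1×14.007 + 3×15.999 = 214.20 g/mol.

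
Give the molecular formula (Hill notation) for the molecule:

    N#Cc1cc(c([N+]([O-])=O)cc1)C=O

C8H4N2O3

Heavy atoms from the SMILES: 8 C, 2 N, 3 O.
Implicit hydrogens by atom environment:
  3 × C (aromatic): 1 H each → 3
  3 × C (aromatic): no H
  2 × O: no H
  1 × C: 1 H
  1 × C: no H
  1 × N (charge +1): no H
  1 × N: no H
  1 × O (charge -1): no H
  Total hydrogens = 4.
Molecular formula: C8H4N2O3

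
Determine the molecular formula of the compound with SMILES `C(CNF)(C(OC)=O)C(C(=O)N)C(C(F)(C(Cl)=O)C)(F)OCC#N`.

C12H15ClF3N3O5

Heavy atoms from the SMILES: 12 C, 1 Cl, 3 F, 3 N, 5 O.
Implicit hydrogens by atom environment:
  6 × C: no H
  5 × O: no H
  3 × F: no H
  2 × C: 3 H each → 6
  2 × C: 2 H each → 4
  2 × C: 1 H each → 2
  1 × Cl: no H
  1 × N: 2 H
  1 × N: 1 H
  1 × N: no H
  Total hydrogens = 15.
Molecular formula: C12H15ClF3N3O5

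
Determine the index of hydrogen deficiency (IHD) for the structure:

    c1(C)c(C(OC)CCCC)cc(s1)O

3

Molecular formula from the SMILES: C11H18O2S.
DoU = (2C + 2 + N − H − X)/2 = (2·11 + 2 + 0 − 18 − 0)/2 = 6/2 = 3.
(Structurally: 1 ring(s) + 2 π bond(s) = 3.)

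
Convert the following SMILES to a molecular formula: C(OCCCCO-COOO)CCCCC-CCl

C12H25ClO5

Heavy atoms from the SMILES: 12 C, 1 Cl, 5 O.
Implicit hydrogens by atom environment:
  12 × C: 2 H each → 24
  4 × O: no H
  1 × Cl: no H
  1 × O: 1 H
  Total hydrogens = 25.
Molecular formula: C12H25ClO5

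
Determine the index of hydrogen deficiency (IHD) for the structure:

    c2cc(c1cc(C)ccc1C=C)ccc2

Molecular formula from the SMILES: C15H14.
DoU = (2C + 2 + N − H − X)/2 = (2·15 + 2 + 0 − 14 − 0)/2 = 18/2 = 9.
(Structurally: 2 ring(s) + 7 π bond(s) = 9.)

9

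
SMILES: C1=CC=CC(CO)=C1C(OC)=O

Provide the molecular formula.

C9H10O3

Heavy atoms from the SMILES: 9 C, 3 O.
Implicit hydrogens by atom environment:
  4 × C (aromatic): 1 H each → 4
  2 × C (aromatic): no H
  2 × O: no H
  1 × C: 3 H
  1 × C: 2 H
  1 × C: no H
  1 × O: 1 H
  Total hydrogens = 10.
Molecular formula: C9H10O3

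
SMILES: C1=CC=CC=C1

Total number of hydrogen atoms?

6

Hydrogens are implicit in SMILES; fill each atom to its normal valence:
  6 × C (aromatic): 1 H each → 6
  Total hydrogens = 6.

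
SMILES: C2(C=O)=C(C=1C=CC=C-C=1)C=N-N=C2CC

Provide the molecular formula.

Heavy atoms from the SMILES: 13 C, 2 N, 1 O.
Implicit hydrogens by atom environment:
  6 × C (aromatic): 1 H each → 6
  4 × C (aromatic): no H
  2 × N (aromatic): no H
  1 × C: 3 H
  1 × C: 2 H
  1 × C: 1 H
  1 × O: no H
  Total hydrogens = 12.
Molecular formula: C13H12N2O

C13H12N2O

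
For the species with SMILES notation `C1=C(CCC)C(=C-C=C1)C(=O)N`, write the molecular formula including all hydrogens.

Heavy atoms from the SMILES: 10 C, 1 N, 1 O.
Implicit hydrogens by atom environment:
  4 × C (aromatic): 1 H each → 4
  2 × C: 2 H each → 4
  2 × C (aromatic): no H
  1 × C: 3 H
  1 × C: no H
  1 × N: 2 H
  1 × O: no H
  Total hydrogens = 13.
Molecular formula: C10H13NO

C10H13NO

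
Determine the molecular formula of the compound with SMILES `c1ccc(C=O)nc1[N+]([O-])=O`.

Heavy atoms from the SMILES: 6 C, 2 N, 3 O.
Implicit hydrogens by atom environment:
  3 × C (aromatic): 1 H each → 3
  2 × C (aromatic): no H
  2 × O: no H
  1 × C: 1 H
  1 × N (aromatic): no H
  1 × N (charge +1): no H
  1 × O (charge -1): no H
  Total hydrogens = 4.
Molecular formula: C6H4N2O3

C6H4N2O3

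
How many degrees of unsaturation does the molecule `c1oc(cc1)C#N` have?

Molecular formula from the SMILES: C5H3NO.
DoU = (2C + 2 + N − H − X)/2 = (2·5 + 2 + 1 − 3 − 0)/2 = 10/2 = 5.
(Structurally: 1 ring(s) + 4 π bond(s) = 5.)

5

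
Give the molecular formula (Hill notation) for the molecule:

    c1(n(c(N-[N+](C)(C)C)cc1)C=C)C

C10H18N3+

Heavy atoms from the SMILES: 10 C, 3 N.
Implicit hydrogens by atom environment:
  4 × C: 3 H each → 12
  2 × C (aromatic): 1 H each → 2
  2 × C (aromatic): no H
  1 × C: 2 H
  1 × C: 1 H
  1 × N: 1 H
  1 × N (aromatic): no H
  1 × N (charge +1): no H
  Total hydrogens = 18.
Net charge +1.
Molecular formula: C10H18N3+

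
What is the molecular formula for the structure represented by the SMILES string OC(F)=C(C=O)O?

C3H3FO3

Heavy atoms from the SMILES: 3 C, 1 F, 3 O.
Implicit hydrogens by atom environment:
  2 × C: no H
  2 × O: 1 H each → 2
  1 × C: 1 H
  1 × F: no H
  1 × O: no H
  Total hydrogens = 3.
Molecular formula: C3H3FO3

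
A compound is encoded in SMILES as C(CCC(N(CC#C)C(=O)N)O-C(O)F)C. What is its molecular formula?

Heavy atoms from the SMILES: 10 C, 1 F, 2 N, 3 O.
Implicit hydrogens by atom environment:
  4 × C: 2 H each → 8
  3 × C: 1 H each → 3
  2 × C: no H
  2 × O: no H
  1 × C: 3 H
  1 × F: no H
  1 × N: 2 H
  1 × N: no H
  1 × O: 1 H
  Total hydrogens = 17.
Molecular formula: C10H17FN2O3

C10H17FN2O3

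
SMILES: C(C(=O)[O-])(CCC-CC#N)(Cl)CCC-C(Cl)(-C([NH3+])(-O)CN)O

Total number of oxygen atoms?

4

The symbol for oxygen appears 4 times in the SMILES.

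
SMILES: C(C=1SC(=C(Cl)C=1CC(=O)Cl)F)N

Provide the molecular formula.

Heavy atoms from the SMILES: 7 C, 2 Cl, 1 F, 1 N, 1 O, 1 S.
Implicit hydrogens by atom environment:
  4 × C (aromatic): no H
  2 × C: 2 H each → 4
  2 × Cl: no H
  1 × C: no H
  1 × F: no H
  1 × N: 2 H
  1 × O: no H
  1 × S (aromatic): no H
  Total hydrogens = 6.
Molecular formula: C7H6Cl2FNOS

C7H6Cl2FNOS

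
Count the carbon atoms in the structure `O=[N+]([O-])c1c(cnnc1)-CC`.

The symbol for carbon appears 6 times in the SMILES. Lowercase c denotes aromatic carbon and counts toward C.

6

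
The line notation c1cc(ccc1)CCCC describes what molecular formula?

C10H14

Heavy atoms from the SMILES: 10 C.
Implicit hydrogens by atom environment:
  5 × C (aromatic): 1 H each → 5
  3 × C: 2 H each → 6
  1 × C: 3 H
  1 × C (aromatic): no H
  Total hydrogens = 14.
Molecular formula: C10H14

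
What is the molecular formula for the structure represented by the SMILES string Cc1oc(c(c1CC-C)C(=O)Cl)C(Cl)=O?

C10H10Cl2O3

Heavy atoms from the SMILES: 10 C, 2 Cl, 3 O.
Implicit hydrogens by atom environment:
  4 × C (aromatic): no H
  2 × C: 3 H each → 6
  2 × C: 2 H each → 4
  2 × C: no H
  2 × Cl: no H
  2 × O: no H
  1 × O (aromatic): no H
  Total hydrogens = 10.
Molecular formula: C10H10Cl2O3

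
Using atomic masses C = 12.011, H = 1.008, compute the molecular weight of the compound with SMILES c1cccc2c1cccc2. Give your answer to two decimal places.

Molecular formula: C10H8.
M = 10×12.011 + 8×1.008 = 128.17 g/mol.

128.17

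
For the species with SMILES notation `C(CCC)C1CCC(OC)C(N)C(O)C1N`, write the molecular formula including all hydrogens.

C12H26N2O2

Heavy atoms from the SMILES: 12 C, 2 N, 2 O.
Implicit hydrogens by atom environment:
  5 × C: 2 H each → 10
  5 × C: 1 H each → 5
  2 × C: 3 H each → 6
  2 × N: 2 H each → 4
  1 × O: 1 H
  1 × O: no H
  Total hydrogens = 26.
Molecular formula: C12H26N2O2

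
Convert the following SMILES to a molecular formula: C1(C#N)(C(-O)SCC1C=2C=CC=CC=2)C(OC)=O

C13H13NO3S

Heavy atoms from the SMILES: 13 C, 1 N, 3 O, 1 S.
Implicit hydrogens by atom environment:
  5 × C (aromatic): 1 H each → 5
  3 × C: no H
  2 × C: 1 H each → 2
  2 × O: no H
  1 × C: 3 H
  1 × C: 2 H
  1 × C (aromatic): no H
  1 × N: no H
  1 × O: 1 H
  1 × S: no H
  Total hydrogens = 13.
Molecular formula: C13H13NO3S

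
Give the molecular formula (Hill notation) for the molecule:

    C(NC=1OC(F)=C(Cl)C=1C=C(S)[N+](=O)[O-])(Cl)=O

Heavy atoms from the SMILES: 7 C, 2 Cl, 1 F, 2 N, 4 O, 1 S.
Implicit hydrogens by atom environment:
  4 × C (aromatic): no H
  2 × C: no H
  2 × Cl: no H
  2 × O: no H
  1 × C: 1 H
  1 × F: no H
  1 × N: 1 H
  1 × N (charge +1): no H
  1 × O (aromatic): no H
  1 × O (charge -1): no H
  1 × S: 1 H
  Total hydrogens = 3.
Molecular formula: C7H3Cl2FN2O4S

C7H3Cl2FN2O4S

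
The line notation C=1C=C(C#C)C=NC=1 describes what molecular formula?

Heavy atoms from the SMILES: 7 C, 1 N.
Implicit hydrogens by atom environment:
  4 × C (aromatic): 1 H each → 4
  1 × C: 1 H
  1 × C (aromatic): no H
  1 × C: no H
  1 × N (aromatic): no H
  Total hydrogens = 5.
Molecular formula: C7H5N

C7H5N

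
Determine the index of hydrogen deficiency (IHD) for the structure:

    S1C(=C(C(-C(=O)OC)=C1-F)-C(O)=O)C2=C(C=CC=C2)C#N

Molecular formula from the SMILES: C14H8FNO4S.
DoU = (2C + 2 + N − H − X)/2 = (2·14 + 2 + 1 − 8 − 1)/2 = 22/2 = 11.
(Structurally: 2 ring(s) + 9 π bond(s) = 11.)

11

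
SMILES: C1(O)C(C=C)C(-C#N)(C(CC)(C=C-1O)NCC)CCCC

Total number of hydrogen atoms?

Hydrogens are implicit in SMILES; fill each atom to its normal valence:
  6 × C: 2 H each → 12
  4 × C: 1 H each → 4
  4 × C: no H
  3 × C: 3 H each → 9
  2 × O: 1 H each → 2
  1 × N: 1 H
  1 × N: no H
  Total hydrogens = 28.

28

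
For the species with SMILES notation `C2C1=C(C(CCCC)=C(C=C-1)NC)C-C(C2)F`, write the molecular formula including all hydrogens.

Heavy atoms from the SMILES: 15 C, 1 F, 1 N.
Implicit hydrogens by atom environment:
  6 × C: 2 H each → 12
  4 × C (aromatic): no H
  2 × C: 3 H each → 6
  2 × C (aromatic): 1 H each → 2
  1 × C: 1 H
  1 × F: no H
  1 × N: 1 H
  Total hydrogens = 22.
Molecular formula: C15H22FN

C15H22FN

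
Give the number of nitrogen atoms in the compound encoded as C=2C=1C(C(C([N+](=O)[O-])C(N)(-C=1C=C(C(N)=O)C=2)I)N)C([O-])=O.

4

The symbol for nitrogen appears 4 times in the SMILES.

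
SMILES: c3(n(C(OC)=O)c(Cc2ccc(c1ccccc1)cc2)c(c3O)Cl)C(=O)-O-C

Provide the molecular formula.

C21H18ClNO5

Heavy atoms from the SMILES: 21 C, 1 Cl, 1 N, 5 O.
Implicit hydrogens by atom environment:
  9 × C (aromatic): 1 H each → 9
  7 × C (aromatic): no H
  4 × O: no H
  2 × C: 3 H each → 6
  2 × C: no H
  1 × C: 2 H
  1 × Cl: no H
  1 × N (aromatic): no H
  1 × O: 1 H
  Total hydrogens = 18.
Molecular formula: C21H18ClNO5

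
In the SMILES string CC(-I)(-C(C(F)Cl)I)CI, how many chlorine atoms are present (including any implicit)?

1

The symbol for chlorine appears 1 time in the SMILES.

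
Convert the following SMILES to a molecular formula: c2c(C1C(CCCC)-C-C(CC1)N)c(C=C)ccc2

Heavy atoms from the SMILES: 18 C, 1 N.
Implicit hydrogens by atom environment:
  7 × C: 2 H each → 14
  4 × C: 1 H each → 4
  4 × C (aromatic): 1 H each → 4
  2 × C (aromatic): no H
  1 × C: 3 H
  1 × N: 2 H
  Total hydrogens = 27.
Molecular formula: C18H27N

C18H27N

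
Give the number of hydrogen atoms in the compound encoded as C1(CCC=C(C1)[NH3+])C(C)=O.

14

Hydrogens are implicit in SMILES; fill each atom to its normal valence:
  3 × C: 2 H each → 6
  2 × C: 1 H each → 2
  2 × C: no H
  1 × C: 3 H
  1 × N (charge +1): 3 H
  1 × O: no H
  Total hydrogens = 14.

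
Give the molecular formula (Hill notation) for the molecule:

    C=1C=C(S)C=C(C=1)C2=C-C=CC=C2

C12H10S

Heavy atoms from the SMILES: 12 C, 1 S.
Implicit hydrogens by atom environment:
  9 × C (aromatic): 1 H each → 9
  3 × C (aromatic): no H
  1 × S: 1 H
  Total hydrogens = 10.
Molecular formula: C12H10S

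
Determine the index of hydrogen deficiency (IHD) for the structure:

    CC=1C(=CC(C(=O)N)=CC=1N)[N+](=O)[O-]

Molecular formula from the SMILES: C8H9N3O3.
DoU = (2C + 2 + N − H − X)/2 = (2·8 + 2 + 3 − 9 − 0)/2 = 12/2 = 6.
(Structurally: 1 ring(s) + 5 π bond(s) = 6.)

6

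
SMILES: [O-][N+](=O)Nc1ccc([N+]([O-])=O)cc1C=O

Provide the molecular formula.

Heavy atoms from the SMILES: 7 C, 3 N, 5 O.
Implicit hydrogens by atom environment:
  3 × C (aromatic): 1 H each → 3
  3 × C (aromatic): no H
  3 × O: no H
  2 × N (charge +1): no H
  2 × O (charge -1): no H
  1 × C: 1 H
  1 × N: 1 H
  Total hydrogens = 5.
Molecular formula: C7H5N3O5

C7H5N3O5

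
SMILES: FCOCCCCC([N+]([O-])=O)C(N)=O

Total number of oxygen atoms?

4

The symbol for oxygen appears 4 times in the SMILES.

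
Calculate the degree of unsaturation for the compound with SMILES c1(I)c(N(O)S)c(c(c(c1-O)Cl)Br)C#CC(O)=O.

Molecular formula from the SMILES: C9H4BrClINO4S.
DoU = (2C + 2 + N − H − X)/2 = (2·9 + 2 + 1 − 4 − 3)/2 = 14/2 = 7.
(Structurally: 1 ring(s) + 6 π bond(s) = 7.)

7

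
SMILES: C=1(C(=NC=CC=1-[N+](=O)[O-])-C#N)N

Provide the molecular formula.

Heavy atoms from the SMILES: 6 C, 4 N, 2 O.
Implicit hydrogens by atom environment:
  3 × C (aromatic): no H
  2 × C (aromatic): 1 H each → 2
  1 × C: no H
  1 × N: 2 H
  1 × N (aromatic): no H
  1 × N: no H
  1 × N (charge +1): no H
  1 × O: no H
  1 × O (charge -1): no H
  Total hydrogens = 4.
Molecular formula: C6H4N4O2

C6H4N4O2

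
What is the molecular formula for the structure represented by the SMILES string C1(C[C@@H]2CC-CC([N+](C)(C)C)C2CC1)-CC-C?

Heavy atoms from the SMILES: 16 C, 1 N.
Implicit hydrogens by atom environment:
  8 × C: 2 H each → 16
  4 × C: 3 H each → 12
  4 × C: 1 H each → 4
  1 × N (charge +1): no H
  Total hydrogens = 32.
Net charge +1.
Molecular formula: C16H32N+

C16H32N+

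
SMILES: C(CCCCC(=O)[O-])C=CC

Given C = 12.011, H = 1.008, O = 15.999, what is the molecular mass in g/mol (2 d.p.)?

155.22

Molecular formula: C9H15O2-.
M = 9×12.011 + 15×1.008 + 2×15.999 = 155.22 g/mol.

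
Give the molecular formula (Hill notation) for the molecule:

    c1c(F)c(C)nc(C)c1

Heavy atoms from the SMILES: 7 C, 1 F, 1 N.
Implicit hydrogens by atom environment:
  3 × C (aromatic): no H
  2 × C: 3 H each → 6
  2 × C (aromatic): 1 H each → 2
  1 × F: no H
  1 × N (aromatic): no H
  Total hydrogens = 8.
Molecular formula: C7H8FN

C7H8FN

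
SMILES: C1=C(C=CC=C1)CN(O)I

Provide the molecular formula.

C7H8INO

Heavy atoms from the SMILES: 7 C, 1 I, 1 N, 1 O.
Implicit hydrogens by atom environment:
  5 × C (aromatic): 1 H each → 5
  1 × C: 2 H
  1 × C (aromatic): no H
  1 × I: no H
  1 × N: no H
  1 × O: 1 H
  Total hydrogens = 8.
Molecular formula: C7H8INO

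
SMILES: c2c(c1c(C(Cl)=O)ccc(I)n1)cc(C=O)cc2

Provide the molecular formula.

C13H7ClINO2

Heavy atoms from the SMILES: 13 C, 1 Cl, 1 I, 1 N, 2 O.
Implicit hydrogens by atom environment:
  6 × C (aromatic): 1 H each → 6
  5 × C (aromatic): no H
  2 × O: no H
  1 × C: 1 H
  1 × C: no H
  1 × Cl: no H
  1 × I: no H
  1 × N (aromatic): no H
  Total hydrogens = 7.
Molecular formula: C13H7ClINO2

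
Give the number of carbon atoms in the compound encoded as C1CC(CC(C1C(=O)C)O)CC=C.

The symbol for carbon appears 11 times in the SMILES.

11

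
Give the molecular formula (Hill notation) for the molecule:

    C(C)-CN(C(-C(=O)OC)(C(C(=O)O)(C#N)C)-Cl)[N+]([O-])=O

C10H14ClN3O6

Heavy atoms from the SMILES: 10 C, 1 Cl, 3 N, 6 O.
Implicit hydrogens by atom environment:
  5 × C: no H
  4 × O: no H
  3 × C: 3 H each → 9
  2 × C: 2 H each → 4
  2 × N: no H
  1 × Cl: no H
  1 × N (charge +1): no H
  1 × O: 1 H
  1 × O (charge -1): no H
  Total hydrogens = 14.
Molecular formula: C10H14ClN3O6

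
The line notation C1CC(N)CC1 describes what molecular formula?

Heavy atoms from the SMILES: 5 C, 1 N.
Implicit hydrogens by atom environment:
  4 × C: 2 H each → 8
  1 × C: 1 H
  1 × N: 2 H
  Total hydrogens = 11.
Molecular formula: C5H11N

C5H11N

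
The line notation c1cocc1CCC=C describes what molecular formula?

C8H10O

Heavy atoms from the SMILES: 8 C, 1 O.
Implicit hydrogens by atom environment:
  3 × C: 2 H each → 6
  3 × C (aromatic): 1 H each → 3
  1 × C: 1 H
  1 × C (aromatic): no H
  1 × O (aromatic): no H
  Total hydrogens = 10.
Molecular formula: C8H10O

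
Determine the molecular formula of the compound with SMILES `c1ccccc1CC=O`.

Heavy atoms from the SMILES: 8 C, 1 O.
Implicit hydrogens by atom environment:
  5 × C (aromatic): 1 H each → 5
  1 × C: 2 H
  1 × C: 1 H
  1 × C (aromatic): no H
  1 × O: no H
  Total hydrogens = 8.
Molecular formula: C8H8O

C8H8O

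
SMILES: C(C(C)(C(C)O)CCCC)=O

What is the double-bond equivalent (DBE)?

1

Molecular formula from the SMILES: C9H18O2.
DoU = (2C + 2 + N − H − X)/2 = (2·9 + 2 + 0 − 18 − 0)/2 = 2/2 = 1.
(Structurally: 0 ring(s) + 1 π bond(s) = 1.)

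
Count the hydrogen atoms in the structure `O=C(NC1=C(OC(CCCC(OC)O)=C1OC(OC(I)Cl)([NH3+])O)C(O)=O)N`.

20

Hydrogens are implicit in SMILES; fill each atom to its normal valence:
  5 × O: no H
  4 × C (aromatic): no H
  3 × C: 2 H each → 6
  3 × C: no H
  3 × O: 1 H each → 3
  2 × C: 1 H each → 2
  1 × C: 3 H
  1 × Cl: no H
  1 × I: no H
  1 × N (charge +1): 3 H
  1 × N: 2 H
  1 × N: 1 H
  1 × O (aromatic): no H
  Total hydrogens = 20.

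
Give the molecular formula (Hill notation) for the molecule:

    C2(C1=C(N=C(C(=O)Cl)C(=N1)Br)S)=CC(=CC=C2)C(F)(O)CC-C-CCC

C18H19BrClFN2O2S

Heavy atoms from the SMILES: 1 Br, 18 C, 1 Cl, 1 F, 2 N, 2 O, 1 S.
Implicit hydrogens by atom environment:
  6 × C (aromatic): no H
  5 × C: 2 H each → 10
  4 × C (aromatic): 1 H each → 4
  2 × C: no H
  2 × N (aromatic): no H
  1 × Br: no H
  1 × C: 3 H
  1 × Cl: no H
  1 × F: no H
  1 × O: 1 H
  1 × O: no H
  1 × S: 1 H
  Total hydrogens = 19.
Molecular formula: C18H19BrClFN2O2S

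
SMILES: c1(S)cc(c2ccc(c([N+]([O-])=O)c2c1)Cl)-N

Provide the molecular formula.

C10H7ClN2O2S

Heavy atoms from the SMILES: 10 C, 1 Cl, 2 N, 2 O, 1 S.
Implicit hydrogens by atom environment:
  6 × C (aromatic): no H
  4 × C (aromatic): 1 H each → 4
  1 × Cl: no H
  1 × N: 2 H
  1 × N (charge +1): no H
  1 × O: no H
  1 × O (charge -1): no H
  1 × S: 1 H
  Total hydrogens = 7.
Molecular formula: C10H7ClN2O2S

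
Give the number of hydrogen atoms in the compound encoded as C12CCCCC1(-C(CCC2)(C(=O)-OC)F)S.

Hydrogens are implicit in SMILES; fill each atom to its normal valence:
  7 × C: 2 H each → 14
  3 × C: no H
  2 × O: no H
  1 × C: 3 H
  1 × C: 1 H
  1 × F: no H
  1 × S: 1 H
  Total hydrogens = 19.

19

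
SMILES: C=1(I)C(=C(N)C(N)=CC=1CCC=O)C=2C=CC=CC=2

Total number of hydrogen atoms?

15

Hydrogens are implicit in SMILES; fill each atom to its normal valence:
  6 × C (aromatic): 1 H each → 6
  6 × C (aromatic): no H
  2 × C: 2 H each → 4
  2 × N: 2 H each → 4
  1 × C: 1 H
  1 × I: no H
  1 × O: no H
  Total hydrogens = 15.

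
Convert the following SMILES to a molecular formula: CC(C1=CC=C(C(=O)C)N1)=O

Heavy atoms from the SMILES: 8 C, 1 N, 2 O.
Implicit hydrogens by atom environment:
  2 × C: 3 H each → 6
  2 × C (aromatic): 1 H each → 2
  2 × C (aromatic): no H
  2 × C: no H
  2 × O: no H
  1 × N (aromatic): 1 H
  Total hydrogens = 9.
Molecular formula: C8H9NO2

C8H9NO2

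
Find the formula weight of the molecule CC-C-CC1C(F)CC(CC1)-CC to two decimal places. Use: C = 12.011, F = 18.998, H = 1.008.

186.31

Molecular formula: C12H23F.
M = 12×12.011 + 1×18.998 + 23×1.008 = 186.31 g/mol.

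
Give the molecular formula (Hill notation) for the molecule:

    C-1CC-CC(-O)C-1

C6H12O

Heavy atoms from the SMILES: 6 C, 1 O.
Implicit hydrogens by atom environment:
  5 × C: 2 H each → 10
  1 × C: 1 H
  1 × O: 1 H
  Total hydrogens = 12.
Molecular formula: C6H12O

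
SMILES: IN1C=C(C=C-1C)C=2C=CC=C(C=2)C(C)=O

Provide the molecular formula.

Heavy atoms from the SMILES: 13 C, 1 I, 1 N, 1 O.
Implicit hydrogens by atom environment:
  6 × C (aromatic): 1 H each → 6
  4 × C (aromatic): no H
  2 × C: 3 H each → 6
  1 × C: no H
  1 × I: no H
  1 × N (aromatic): no H
  1 × O: no H
  Total hydrogens = 12.
Molecular formula: C13H12INO

C13H12INO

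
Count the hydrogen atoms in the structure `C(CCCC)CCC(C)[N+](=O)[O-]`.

19

Hydrogens are implicit in SMILES; fill each atom to its normal valence:
  6 × C: 2 H each → 12
  2 × C: 3 H each → 6
  1 × C: 1 H
  1 × N (charge +1): no H
  1 × O: no H
  1 × O (charge -1): no H
  Total hydrogens = 19.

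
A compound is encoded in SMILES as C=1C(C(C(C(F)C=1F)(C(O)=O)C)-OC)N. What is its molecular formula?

C9H13F2NO3

Heavy atoms from the SMILES: 9 C, 2 F, 1 N, 3 O.
Implicit hydrogens by atom environment:
  4 × C: 1 H each → 4
  3 × C: no H
  2 × C: 3 H each → 6
  2 × F: no H
  2 × O: no H
  1 × N: 2 H
  1 × O: 1 H
  Total hydrogens = 13.
Molecular formula: C9H13F2NO3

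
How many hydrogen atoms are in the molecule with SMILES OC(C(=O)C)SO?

6

Hydrogens are implicit in SMILES; fill each atom to its normal valence:
  2 × O: 1 H each → 2
  1 × C: 3 H
  1 × C: 1 H
  1 × C: no H
  1 × O: no H
  1 × S: no H
  Total hydrogens = 6.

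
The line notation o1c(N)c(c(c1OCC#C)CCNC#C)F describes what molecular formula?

C11H11FN2O2

Heavy atoms from the SMILES: 11 C, 1 F, 2 N, 2 O.
Implicit hydrogens by atom environment:
  4 × C (aromatic): no H
  3 × C: 2 H each → 6
  2 × C: 1 H each → 2
  2 × C: no H
  1 × F: no H
  1 × N: 2 H
  1 × N: 1 H
  1 × O (aromatic): no H
  1 × O: no H
  Total hydrogens = 11.
Molecular formula: C11H11FN2O2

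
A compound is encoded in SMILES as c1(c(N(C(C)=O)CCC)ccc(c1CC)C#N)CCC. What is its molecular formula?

Heavy atoms from the SMILES: 17 C, 2 N, 1 O.
Implicit hydrogens by atom environment:
  5 × C: 2 H each → 10
  4 × C: 3 H each → 12
  4 × C (aromatic): no H
  2 × C (aromatic): 1 H each → 2
  2 × C: no H
  2 × N: no H
  1 × O: no H
  Total hydrogens = 24.
Molecular formula: C17H24N2O

C17H24N2O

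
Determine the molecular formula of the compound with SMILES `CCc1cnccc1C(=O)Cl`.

Heavy atoms from the SMILES: 8 C, 1 Cl, 1 N, 1 O.
Implicit hydrogens by atom environment:
  3 × C (aromatic): 1 H each → 3
  2 × C (aromatic): no H
  1 × C: 3 H
  1 × C: 2 H
  1 × C: no H
  1 × Cl: no H
  1 × N (aromatic): no H
  1 × O: no H
  Total hydrogens = 8.
Molecular formula: C8H8ClNO

C8H8ClNO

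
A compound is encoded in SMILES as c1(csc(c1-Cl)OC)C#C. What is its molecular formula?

Heavy atoms from the SMILES: 7 C, 1 Cl, 1 O, 1 S.
Implicit hydrogens by atom environment:
  3 × C (aromatic): no H
  1 × C: 3 H
  1 × C (aromatic): 1 H
  1 × C: 1 H
  1 × C: no H
  1 × Cl: no H
  1 × O: no H
  1 × S (aromatic): no H
  Total hydrogens = 5.
Molecular formula: C7H5ClOS

C7H5ClOS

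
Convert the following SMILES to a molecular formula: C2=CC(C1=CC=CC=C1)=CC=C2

C12H10

Heavy atoms from the SMILES: 12 C.
Implicit hydrogens by atom environment:
  10 × C (aromatic): 1 H each → 10
  2 × C (aromatic): no H
  Total hydrogens = 10.
Molecular formula: C12H10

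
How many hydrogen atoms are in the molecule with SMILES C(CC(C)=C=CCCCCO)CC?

Hydrogens are implicit in SMILES; fill each atom to its normal valence:
  7 × C: 2 H each → 14
  2 × C: 3 H each → 6
  2 × C: no H
  1 × C: 1 H
  1 × O: 1 H
  Total hydrogens = 22.

22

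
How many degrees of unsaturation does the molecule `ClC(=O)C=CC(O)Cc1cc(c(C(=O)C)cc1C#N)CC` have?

Molecular formula from the SMILES: C16H16ClNO3.
DoU = (2C + 2 + N − H − X)/2 = (2·16 + 2 + 1 − 16 − 1)/2 = 18/2 = 9.
(Structurally: 1 ring(s) + 8 π bond(s) = 9.)

9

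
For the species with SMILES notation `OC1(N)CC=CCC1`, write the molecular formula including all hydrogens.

C6H11NO

Heavy atoms from the SMILES: 6 C, 1 N, 1 O.
Implicit hydrogens by atom environment:
  3 × C: 2 H each → 6
  2 × C: 1 H each → 2
  1 × C: no H
  1 × N: 2 H
  1 × O: 1 H
  Total hydrogens = 11.
Molecular formula: C6H11NO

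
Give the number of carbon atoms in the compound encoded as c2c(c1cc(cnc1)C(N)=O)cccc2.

The symbol for carbon appears 12 times in the SMILES. Lowercase c denotes aromatic carbon and counts toward C.

12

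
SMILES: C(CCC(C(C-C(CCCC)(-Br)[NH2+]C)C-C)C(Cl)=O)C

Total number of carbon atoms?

The symbol for carbon appears 16 times in the SMILES. (Cl is a single chlorine, not C + l.)

16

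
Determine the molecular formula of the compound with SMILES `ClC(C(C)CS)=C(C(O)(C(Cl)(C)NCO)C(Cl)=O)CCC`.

C13H22Cl3NO3S

Heavy atoms from the SMILES: 13 C, 3 Cl, 1 N, 3 O, 1 S.
Implicit hydrogens by atom environment:
  5 × C: no H
  4 × C: 2 H each → 8
  3 × C: 3 H each → 9
  3 × Cl: no H
  2 × O: 1 H each → 2
  1 × C: 1 H
  1 × N: 1 H
  1 × O: no H
  1 × S: 1 H
  Total hydrogens = 22.
Molecular formula: C13H22Cl3NO3S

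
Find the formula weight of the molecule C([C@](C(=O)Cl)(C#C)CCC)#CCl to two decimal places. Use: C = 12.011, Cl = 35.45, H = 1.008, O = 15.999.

203.06

Molecular formula: C9H8Cl2O.
M = 9×12.011 + 2×35.45 + 8×1.008 + 1×15.999 = 203.06 g/mol.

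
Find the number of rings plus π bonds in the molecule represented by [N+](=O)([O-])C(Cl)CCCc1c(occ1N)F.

4

Molecular formula from the SMILES: C8H10ClFN2O3.
DoU = (2C + 2 + N − H − X)/2 = (2·8 + 2 + 2 − 10 − 2)/2 = 8/2 = 4.
(Structurally: 1 ring(s) + 3 π bond(s) = 4.)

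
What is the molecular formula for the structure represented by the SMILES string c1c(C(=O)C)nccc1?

C7H7NO

Heavy atoms from the SMILES: 7 C, 1 N, 1 O.
Implicit hydrogens by atom environment:
  4 × C (aromatic): 1 H each → 4
  1 × C: 3 H
  1 × C (aromatic): no H
  1 × C: no H
  1 × N (aromatic): no H
  1 × O: no H
  Total hydrogens = 7.
Molecular formula: C7H7NO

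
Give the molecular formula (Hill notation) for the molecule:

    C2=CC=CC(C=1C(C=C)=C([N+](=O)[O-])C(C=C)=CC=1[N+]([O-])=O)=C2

C16H12N2O4

Heavy atoms from the SMILES: 16 C, 2 N, 4 O.
Implicit hydrogens by atom environment:
  6 × C (aromatic): 1 H each → 6
  6 × C (aromatic): no H
  2 × C: 2 H each → 4
  2 × C: 1 H each → 2
  2 × N (charge +1): no H
  2 × O: no H
  2 × O (charge -1): no H
  Total hydrogens = 12.
Molecular formula: C16H12N2O4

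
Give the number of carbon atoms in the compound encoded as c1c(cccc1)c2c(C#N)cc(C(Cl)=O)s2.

The symbol for carbon appears 12 times in the SMILES. Lowercase c denotes aromatic carbon and counts toward C.

12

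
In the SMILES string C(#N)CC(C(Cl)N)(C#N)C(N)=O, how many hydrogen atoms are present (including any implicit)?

Hydrogens are implicit in SMILES; fill each atom to its normal valence:
  4 × C: no H
  2 × N: 2 H each → 4
  2 × N: no H
  1 × C: 2 H
  1 × C: 1 H
  1 × Cl: no H
  1 × O: no H
  Total hydrogens = 7.

7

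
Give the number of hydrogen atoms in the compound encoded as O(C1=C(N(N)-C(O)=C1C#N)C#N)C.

6

Hydrogens are implicit in SMILES; fill each atom to its normal valence:
  4 × C (aromatic): no H
  2 × C: no H
  2 × N: no H
  1 × C: 3 H
  1 × N: 2 H
  1 × N (aromatic): no H
  1 × O: 1 H
  1 × O: no H
  Total hydrogens = 6.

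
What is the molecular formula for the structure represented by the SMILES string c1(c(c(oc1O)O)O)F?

C4H3FO4

Heavy atoms from the SMILES: 4 C, 1 F, 4 O.
Implicit hydrogens by atom environment:
  4 × C (aromatic): no H
  3 × O: 1 H each → 3
  1 × F: no H
  1 × O (aromatic): no H
  Total hydrogens = 3.
Molecular formula: C4H3FO4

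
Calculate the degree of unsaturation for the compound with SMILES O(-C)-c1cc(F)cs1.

Molecular formula from the SMILES: C5H5FOS.
DoU = (2C + 2 + N − H − X)/2 = (2·5 + 2 + 0 − 5 − 1)/2 = 6/2 = 3.
(Structurally: 1 ring(s) + 2 π bond(s) = 3.)

3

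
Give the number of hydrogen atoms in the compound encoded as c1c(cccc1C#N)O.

5

Hydrogens are implicit in SMILES; fill each atom to its normal valence:
  4 × C (aromatic): 1 H each → 4
  2 × C (aromatic): no H
  1 × C: no H
  1 × N: no H
  1 × O: 1 H
  Total hydrogens = 5.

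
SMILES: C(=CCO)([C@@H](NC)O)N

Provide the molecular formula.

C5H12N2O2

Heavy atoms from the SMILES: 5 C, 2 N, 2 O.
Implicit hydrogens by atom environment:
  2 × C: 1 H each → 2
  2 × O: 1 H each → 2
  1 × C: 3 H
  1 × C: 2 H
  1 × C: no H
  1 × N: 2 H
  1 × N: 1 H
  Total hydrogens = 12.
Molecular formula: C5H12N2O2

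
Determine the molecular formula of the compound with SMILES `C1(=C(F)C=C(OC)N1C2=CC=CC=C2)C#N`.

Heavy atoms from the SMILES: 12 C, 1 F, 2 N, 1 O.
Implicit hydrogens by atom environment:
  6 × C (aromatic): 1 H each → 6
  4 × C (aromatic): no H
  1 × C: 3 H
  1 × C: no H
  1 × F: no H
  1 × N (aromatic): no H
  1 × N: no H
  1 × O: no H
  Total hydrogens = 9.
Molecular formula: C12H9FN2O

C12H9FN2O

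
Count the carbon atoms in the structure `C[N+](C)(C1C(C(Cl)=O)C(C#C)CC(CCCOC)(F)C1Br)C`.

16

The symbol for carbon appears 16 times in the SMILES. (Cl is a single chlorine, not C + l.)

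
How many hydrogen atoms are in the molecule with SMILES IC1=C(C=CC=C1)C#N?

4

Hydrogens are implicit in SMILES; fill each atom to its normal valence:
  4 × C (aromatic): 1 H each → 4
  2 × C (aromatic): no H
  1 × C: no H
  1 × I: no H
  1 × N: no H
  Total hydrogens = 4.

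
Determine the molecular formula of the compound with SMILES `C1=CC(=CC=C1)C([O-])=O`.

Heavy atoms from the SMILES: 7 C, 2 O.
Implicit hydrogens by atom environment:
  5 × C (aromatic): 1 H each → 5
  1 × C (aromatic): no H
  1 × C: no H
  1 × O: no H
  1 × O (charge -1): no H
  Total hydrogens = 5.
Net charge -1.
Molecular formula: C7H5O2-

C7H5O2-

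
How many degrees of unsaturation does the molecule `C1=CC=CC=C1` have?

Molecular formula from the SMILES: C6H6.
DoU = (2C + 2 + N − H − X)/2 = (2·6 + 2 + 0 − 6 − 0)/2 = 8/2 = 4.
(Structurally: 1 ring(s) + 3 π bond(s) = 4.)

4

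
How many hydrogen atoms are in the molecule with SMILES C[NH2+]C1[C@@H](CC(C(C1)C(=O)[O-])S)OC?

Hydrogens are implicit in SMILES; fill each atom to its normal valence:
  4 × C: 1 H each → 4
  2 × C: 3 H each → 6
  2 × C: 2 H each → 4
  2 × O: no H
  1 × C: no H
  1 × N (charge +1): 2 H
  1 × O (charge -1): no H
  1 × S: 1 H
  Total hydrogens = 17.

17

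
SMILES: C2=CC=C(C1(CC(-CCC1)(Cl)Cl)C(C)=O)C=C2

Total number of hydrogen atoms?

16

Hydrogens are implicit in SMILES; fill each atom to its normal valence:
  5 × C (aromatic): 1 H each → 5
  4 × C: 2 H each → 8
  3 × C: no H
  2 × Cl: no H
  1 × C: 3 H
  1 × C (aromatic): no H
  1 × O: no H
  Total hydrogens = 16.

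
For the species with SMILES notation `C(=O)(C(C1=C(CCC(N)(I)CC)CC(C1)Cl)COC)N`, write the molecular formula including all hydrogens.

C14H24ClIN2O2

Heavy atoms from the SMILES: 14 C, 1 Cl, 1 I, 2 N, 2 O.
Implicit hydrogens by atom environment:
  6 × C: 2 H each → 12
  4 × C: no H
  2 × C: 3 H each → 6
  2 × C: 1 H each → 2
  2 × N: 2 H each → 4
  2 × O: no H
  1 × Cl: no H
  1 × I: no H
  Total hydrogens = 24.
Molecular formula: C14H24ClIN2O2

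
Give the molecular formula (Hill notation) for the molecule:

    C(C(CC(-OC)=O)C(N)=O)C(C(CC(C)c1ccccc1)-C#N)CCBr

Heavy atoms from the SMILES: 1 Br, 20 C, 2 N, 3 O.
Implicit hydrogens by atom environment:
  5 × C: 2 H each → 10
  5 × C (aromatic): 1 H each → 5
  4 × C: 1 H each → 4
  3 × C: no H
  3 × O: no H
  2 × C: 3 H each → 6
  1 × Br: no H
  1 × C (aromatic): no H
  1 × N: 2 H
  1 × N: no H
  Total hydrogens = 27.
Molecular formula: C20H27BrN2O3

C20H27BrN2O3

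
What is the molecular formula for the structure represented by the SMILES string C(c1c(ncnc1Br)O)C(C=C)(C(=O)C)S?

C10H11BrN2O2S

Heavy atoms from the SMILES: 1 Br, 10 C, 2 N, 2 O, 1 S.
Implicit hydrogens by atom environment:
  3 × C (aromatic): no H
  2 × C: 2 H each → 4
  2 × C: no H
  2 × N (aromatic): no H
  1 × Br: no H
  1 × C: 3 H
  1 × C (aromatic): 1 H
  1 × C: 1 H
  1 × O: 1 H
  1 × O: no H
  1 × S: 1 H
  Total hydrogens = 11.
Molecular formula: C10H11BrN2O2S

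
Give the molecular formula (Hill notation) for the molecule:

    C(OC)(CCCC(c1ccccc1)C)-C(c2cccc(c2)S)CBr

C21H27BrOS

Heavy atoms from the SMILES: 1 Br, 21 C, 1 O, 1 S.
Implicit hydrogens by atom environment:
  9 × C (aromatic): 1 H each → 9
  4 × C: 2 H each → 8
  3 × C: 1 H each → 3
  3 × C (aromatic): no H
  2 × C: 3 H each → 6
  1 × Br: no H
  1 × O: no H
  1 × S: 1 H
  Total hydrogens = 27.
Molecular formula: C21H27BrOS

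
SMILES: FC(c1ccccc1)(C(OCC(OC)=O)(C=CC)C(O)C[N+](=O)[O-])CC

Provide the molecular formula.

C18H24FNO6

Heavy atoms from the SMILES: 18 C, 1 F, 1 N, 6 O.
Implicit hydrogens by atom environment:
  5 × C (aromatic): 1 H each → 5
  4 × O: no H
  3 × C: 3 H each → 9
  3 × C: 2 H each → 6
  3 × C: 1 H each → 3
  3 × C: no H
  1 × C (aromatic): no H
  1 × F: no H
  1 × N (charge +1): no H
  1 × O: 1 H
  1 × O (charge -1): no H
  Total hydrogens = 24.
Molecular formula: C18H24FNO6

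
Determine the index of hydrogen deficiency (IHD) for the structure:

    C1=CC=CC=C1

4

Molecular formula from the SMILES: C6H6.
DoU = (2C + 2 + N − H − X)/2 = (2·6 + 2 + 0 − 6 − 0)/2 = 8/2 = 4.
(Structurally: 1 ring(s) + 3 π bond(s) = 4.)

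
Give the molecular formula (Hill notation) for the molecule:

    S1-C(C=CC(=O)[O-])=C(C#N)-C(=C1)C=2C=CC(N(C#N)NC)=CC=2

Heavy atoms from the SMILES: 16 C, 4 N, 2 O, 1 S.
Implicit hydrogens by atom environment:
  5 × C (aromatic): 1 H each → 5
  5 × C (aromatic): no H
  3 × C: no H
  3 × N: no H
  2 × C: 1 H each → 2
  1 × C: 3 H
  1 × N: 1 H
  1 × O: no H
  1 × O (charge -1): no H
  1 × S (aromatic): no H
  Total hydrogens = 11.
Net charge -1.
Molecular formula: C16H11N4O2S-

C16H11N4O2S-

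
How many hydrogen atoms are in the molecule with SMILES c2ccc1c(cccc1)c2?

Hydrogens are implicit in SMILES; fill each atom to its normal valence:
  8 × C (aromatic): 1 H each → 8
  2 × C (aromatic): no H
  Total hydrogens = 8.

8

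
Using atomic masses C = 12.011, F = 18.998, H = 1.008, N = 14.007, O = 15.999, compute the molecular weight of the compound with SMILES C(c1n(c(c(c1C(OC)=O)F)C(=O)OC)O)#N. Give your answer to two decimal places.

242.16

Molecular formula: C9H7FN2O5.
M = 9×12.011 + 1×18.998 + 7×1.008 + 2×14.007 + 5×15.999 = 242.16 g/mol.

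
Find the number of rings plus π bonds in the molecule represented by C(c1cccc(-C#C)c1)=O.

7

Molecular formula from the SMILES: C9H6O.
DoU = (2C + 2 + N − H − X)/2 = (2·9 + 2 + 0 − 6 − 0)/2 = 14/2 = 7.
(Structurally: 1 ring(s) + 6 π bond(s) = 7.)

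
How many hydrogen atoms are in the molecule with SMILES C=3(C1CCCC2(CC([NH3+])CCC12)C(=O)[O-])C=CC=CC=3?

23

Hydrogens are implicit in SMILES; fill each atom to its normal valence:
  6 × C: 2 H each → 12
  5 × C (aromatic): 1 H each → 5
  3 × C: 1 H each → 3
  2 × C: no H
  1 × C (aromatic): no H
  1 × N (charge +1): 3 H
  1 × O: no H
  1 × O (charge -1): no H
  Total hydrogens = 23.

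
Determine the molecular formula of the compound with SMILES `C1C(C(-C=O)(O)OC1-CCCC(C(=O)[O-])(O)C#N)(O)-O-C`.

Heavy atoms from the SMILES: 12 C, 1 N, 8 O.
Implicit hydrogens by atom environment:
  5 × C: no H
  4 × C: 2 H each → 8
  4 × O: no H
  3 × O: 1 H each → 3
  2 × C: 1 H each → 2
  1 × C: 3 H
  1 × N: no H
  1 × O (charge -1): no H
  Total hydrogens = 16.
Net charge -1.
Molecular formula: C12H16NO8-

C12H16NO8-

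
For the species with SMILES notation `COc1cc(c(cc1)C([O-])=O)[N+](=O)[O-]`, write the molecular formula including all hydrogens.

C8H6NO5-

Heavy atoms from the SMILES: 8 C, 1 N, 5 O.
Implicit hydrogens by atom environment:
  3 × C (aromatic): 1 H each → 3
  3 × C (aromatic): no H
  3 × O: no H
  2 × O (charge -1): no H
  1 × C: 3 H
  1 × C: no H
  1 × N (charge +1): no H
  Total hydrogens = 6.
Net charge -1.
Molecular formula: C8H6NO5-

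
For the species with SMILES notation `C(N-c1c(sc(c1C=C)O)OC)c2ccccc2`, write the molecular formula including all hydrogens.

Heavy atoms from the SMILES: 14 C, 1 N, 2 O, 1 S.
Implicit hydrogens by atom environment:
  5 × C (aromatic): 1 H each → 5
  5 × C (aromatic): no H
  2 × C: 2 H each → 4
  1 × C: 3 H
  1 × C: 1 H
  1 × N: 1 H
  1 × O: 1 H
  1 × O: no H
  1 × S (aromatic): no H
  Total hydrogens = 15.
Molecular formula: C14H15NO2S

C14H15NO2S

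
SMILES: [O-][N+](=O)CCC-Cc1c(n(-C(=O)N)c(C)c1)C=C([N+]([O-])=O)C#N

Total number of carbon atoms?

13

The symbol for carbon appears 13 times in the SMILES. Lowercase c denotes aromatic carbon and counts toward C.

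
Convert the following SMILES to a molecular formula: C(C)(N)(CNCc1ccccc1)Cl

Heavy atoms from the SMILES: 10 C, 1 Cl, 2 N.
Implicit hydrogens by atom environment:
  5 × C (aromatic): 1 H each → 5
  2 × C: 2 H each → 4
  1 × C: 3 H
  1 × C: no H
  1 × C (aromatic): no H
  1 × Cl: no H
  1 × N: 2 H
  1 × N: 1 H
  Total hydrogens = 15.
Molecular formula: C10H15ClN2

C10H15ClN2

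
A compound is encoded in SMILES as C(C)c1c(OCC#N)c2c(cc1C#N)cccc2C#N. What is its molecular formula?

Heavy atoms from the SMILES: 16 C, 3 N, 1 O.
Implicit hydrogens by atom environment:
  6 × C (aromatic): no H
  4 × C (aromatic): 1 H each → 4
  3 × C: no H
  3 × N: no H
  2 × C: 2 H each → 4
  1 × C: 3 H
  1 × O: no H
  Total hydrogens = 11.
Molecular formula: C16H11N3O

C16H11N3O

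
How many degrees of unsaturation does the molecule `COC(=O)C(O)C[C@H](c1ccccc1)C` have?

5

Molecular formula from the SMILES: C12H16O3.
DoU = (2C + 2 + N − H − X)/2 = (2·12 + 2 + 0 − 16 − 0)/2 = 10/2 = 5.
(Structurally: 1 ring(s) + 4 π bond(s) = 5.)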